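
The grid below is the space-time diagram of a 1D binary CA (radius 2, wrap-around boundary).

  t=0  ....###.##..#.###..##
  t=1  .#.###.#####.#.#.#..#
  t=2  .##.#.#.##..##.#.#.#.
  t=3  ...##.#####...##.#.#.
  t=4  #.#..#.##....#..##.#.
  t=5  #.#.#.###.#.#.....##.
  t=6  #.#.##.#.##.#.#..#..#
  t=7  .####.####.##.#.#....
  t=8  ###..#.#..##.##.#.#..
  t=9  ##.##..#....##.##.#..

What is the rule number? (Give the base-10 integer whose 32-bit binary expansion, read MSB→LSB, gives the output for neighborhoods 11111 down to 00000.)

2390087820

  nb #####: next=#  (t=1,i=9, bit31=1)
  nb ####.: next=.  (t=1,i=10, bit30=0)
  nb ###.#: next=.  (t=0,i=6, bit29=0)
  nb ###..: next=.  (t=0,i=16, bit28=0)
  nb ##.##: next=#  (t=0,i=7, bit27=1)
  nb ##.#.: next=#  (t=1,i=12, bit26=1)
  nb ##..#: next=#  (t=0,i=10, bit25=1)
  nb ##...: next=.  (t=0,i=0, bit24=0)
  nb #.###: next=.  (t=0,i=14, bit23=0)
  nb #.##.: next=#  (t=0,i=8, bit22=1)
  nb #.#.#: next=#  (t=1,i=1, bit21=1)
  nb #.#..: next=#  (t=1,i=17, bit20=1)
  nb #..##: next=.  (t=0,i=18, bit19=0)
  nb #..#.: next=#  (t=0,i=11, bit18=1)
  nb #...#: next=.  (t=3,i=12, bit17=0)
  nb #....: next=#  (t=0,i=1, bit16=1)
  nb .####: next=#  (t=1,i=8, bit15=1)
  nb .###.: next=#  (t=0,i=5, bit14=1)
  nb .##.#: next=.  (t=2,i=2, bit13=0)
  nb .##..: next=#  (t=0,i=9, bit12=1)
  nb .#.##: next=#  (t=0,i=13, bit11=1)
  nb .#.#.: next=.  (t=1,i=0, bit10=0)
  nb .#..#: next=.  (t=1,i=18, bit9=0)
  nb .#...: next=.  (t=3,i=20, bit8=0)
  nb ..###: next=#  (t=0,i=4, bit7=1)
  nb ..##.: next=.  (t=0,i=19, bit6=0)
  nb ..#.#: next=.  (t=0,i=12, bit5=0)
  nb ..#..: next=.  (t=4,i=13, bit4=0)
  nb ...##: next=#  (t=0,i=3, bit3=1)
  nb ...#.: next=#  (t=4,i=12, bit2=1)
  nb ....#: next=.  (t=0,i=2, bit1=0)
  nb .....: next=.  (t=5,i=15, bit0=0)
  bits 10001110011101011101100010001100 = 2390087820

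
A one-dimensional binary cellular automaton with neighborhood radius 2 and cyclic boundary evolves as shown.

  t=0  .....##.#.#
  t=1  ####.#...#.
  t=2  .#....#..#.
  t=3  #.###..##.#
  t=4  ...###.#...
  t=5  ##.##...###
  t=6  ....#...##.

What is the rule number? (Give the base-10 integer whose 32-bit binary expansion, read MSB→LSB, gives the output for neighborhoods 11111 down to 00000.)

  #####|.  b31=0 t=5,i=10
  ####.|.  b30=0 t=1,i=2
  ###.#|.  b29=0 t=1,i=3
  ###..|#  b28=1 t=3,i=4
  ##.##|.  b27=0 t=3,i=1
  ##.#.|.  b26=0 t=0,i=7
  ##..#|#  b25=1 t=3,i=5
  ##...|.  b24=0 t=5,i=5
  #.###|.  b23=0 t=1,i=0
  #.##.|.  b22=0 t=3,i=10
  #.#.#|.  b21=0 t=0,i=8
  #.#..|.  b20=0 t=0,i=10
  #..##|.  b19=0 t=3,i=6
  #..#.|#  b18=1 t=2,i=0
  #...#|.  b17=0 t=1,i=7
  #....|#  b16=1 t=0,i=1
  .####|#  b15=1 t=1,i=1
  .###.|#  b14=1 t=3,i=3
  .##.#|.  b13=0 t=0,i=6
  .##..|#  b12=1 t=5,i=4
  .#.##|.  b11=0 t=1,i=10
  .#.#.|#  b10=1 t=0,i=9
  .#..#|#  b9=1 t=2,i=7
  .#...|#  b8=1 t=0,i=0
  ..###|#  b7=1 t=4,i=3
  ..##.|#  b6=1 t=0,i=5
  ..#.#|#  b5=1 t=1,i=9
  ..#..|.  b4=0 t=2,i=1
  ...##|.  b3=0 t=0,i=4
  ...#.|.  b2=0 t=1,i=8
  ....#|#  b1=1 t=0,i=3
  .....|#  b0=1 t=0,i=2
  bits 00010010000001011101011111100011 = 302372835

302372835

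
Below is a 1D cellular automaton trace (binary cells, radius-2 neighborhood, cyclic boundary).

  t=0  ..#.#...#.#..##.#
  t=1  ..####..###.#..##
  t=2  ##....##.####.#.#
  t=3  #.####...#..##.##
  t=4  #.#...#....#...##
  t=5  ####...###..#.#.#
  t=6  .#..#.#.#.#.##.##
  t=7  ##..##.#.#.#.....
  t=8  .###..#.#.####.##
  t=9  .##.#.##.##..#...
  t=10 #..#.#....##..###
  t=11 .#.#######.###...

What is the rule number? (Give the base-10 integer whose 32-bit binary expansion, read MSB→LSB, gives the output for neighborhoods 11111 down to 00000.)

  ##### -> #   bit 31 = 1  t=5,i=1
  ####. -> .   bit 30 = 0  t=1,i=4
  ###.# -> #   bit 29 = 1  t=1,i=10
  ###.. -> .   bit 28 = 0  t=1,i=5
  ##.## -> .   bit 27 = 0  t=2,i=8
  ##.#. -> #   bit 26 = 1  t=0,i=15
  ##..# -> #   bit 25 = 1  t=1,i=0
  ##... -> #   bit 24 = 1  t=2,i=2
  #.### -> #   bit 23 = 1  t=2,i=9
  #.##. -> .   bit 22 = 0  t=6,i=12
  #.#.# -> .   bit 21 = 0  t=2,i=14
  #.#.. -> #   bit 20 = 1  t=0,i=4
  #..## -> #   bit 19 = 1  t=0,i=12
  #..#. -> .   bit 18 = 0  t=0,i=1
  #...# -> .   bit 17 = 0  t=0,i=6
  #.... -> #   bit 16 = 1  t=2,i=3
  .#### -> .   bit 15 = 0  t=1,i=3
  .###. -> #   bit 14 = 1  t=1,i=9
  .##.# -> .   bit 13 = 0  t=0,i=14
  .##.. -> #   bit 12 = 1  t=1,i=16
  .#.## -> #   bit 11 = 1  t=2,i=15
  .#.#. -> #   bit 10 = 1  t=0,i=3
  .#..# -> .   bit 9 = 0  t=0,i=0
  .#... -> #   bit 8 = 1  t=0,i=5
  ..### -> .   bit 7 = 0  t=1,i=2
  ..##. -> .   bit 6 = 0  t=0,i=13
  ..#.# -> #   bit 5 = 1  t=0,i=2
  ..#.. -> .   bit 4 = 0  t=3,i=9
  ...## -> #   bit 3 = 1  t=2,i=5
  ...#. -> .   bit 2 = 0  t=0,i=7
  ....# -> #   bit 1 = 1  t=2,i=4
  ..... -> .   bit 0 = 0  t=7,i=14
  bits 10100111100110010101110100101010 = 2811845930

2811845930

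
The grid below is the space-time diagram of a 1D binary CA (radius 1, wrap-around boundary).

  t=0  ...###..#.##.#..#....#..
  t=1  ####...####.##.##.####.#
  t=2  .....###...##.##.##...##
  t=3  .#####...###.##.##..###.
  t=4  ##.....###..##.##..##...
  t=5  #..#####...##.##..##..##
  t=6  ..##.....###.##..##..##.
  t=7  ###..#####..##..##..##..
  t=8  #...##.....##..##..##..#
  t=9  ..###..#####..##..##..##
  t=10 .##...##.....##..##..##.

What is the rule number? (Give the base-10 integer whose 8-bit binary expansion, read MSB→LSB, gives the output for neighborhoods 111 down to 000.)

47

  ###|.  b7=0 t=0,i=4
  ##.|.  b6=0 t=0,i=5
  #.#|#  b5=1 t=0,i=9
  #..|.  b4=0 t=0,i=6
  .##|#  b3=1 t=0,i=3
  .#.|#  b2=1 t=0,i=8
  ..#|#  b1=1 t=0,i=2
  ...|#  b0=1 t=0,i=0
  bits 00101111 = 47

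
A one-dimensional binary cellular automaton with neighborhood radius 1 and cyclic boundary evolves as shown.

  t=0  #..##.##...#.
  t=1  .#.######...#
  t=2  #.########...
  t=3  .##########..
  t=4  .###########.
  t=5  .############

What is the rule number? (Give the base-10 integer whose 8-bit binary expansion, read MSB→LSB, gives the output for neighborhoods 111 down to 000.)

248

  nb ###: next=#  (t=1,i=4, bit7=1)
  nb ##.: next=#  (t=0,i=4, bit6=1)
  nb #.#: next=#  (t=0,i=5, bit5=1)
  nb #..: next=#  (t=0,i=1, bit4=1)
  nb .##: next=#  (t=0,i=3, bit3=1)
  nb .#.: next=.  (t=0,i=0, bit2=0)
  nb ..#: next=.  (t=0,i=2, bit1=0)
  nb ...: next=.  (t=0,i=9, bit0=0)
  bits 11111000 = 248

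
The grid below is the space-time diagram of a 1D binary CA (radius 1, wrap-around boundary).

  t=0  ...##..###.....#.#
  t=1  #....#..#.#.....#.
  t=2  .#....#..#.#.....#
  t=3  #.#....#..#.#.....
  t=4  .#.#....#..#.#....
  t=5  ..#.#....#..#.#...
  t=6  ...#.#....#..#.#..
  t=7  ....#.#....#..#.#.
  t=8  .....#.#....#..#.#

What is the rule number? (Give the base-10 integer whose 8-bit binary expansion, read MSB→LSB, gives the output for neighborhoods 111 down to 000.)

176

  ###|#  b7=1 t=0,i=8
  ##.|.  b6=0 t=0,i=4
  #.#|#  b5=1 t=0,i=16
  #..|#  b4=1 t=0,i=0
  .##|.  b3=0 t=0,i=3
  .#.|.  b2=0 t=0,i=15
  ..#|.  b1=0 t=0,i=2
  ...|.  b0=0 t=0,i=1
  bits 10110000 = 176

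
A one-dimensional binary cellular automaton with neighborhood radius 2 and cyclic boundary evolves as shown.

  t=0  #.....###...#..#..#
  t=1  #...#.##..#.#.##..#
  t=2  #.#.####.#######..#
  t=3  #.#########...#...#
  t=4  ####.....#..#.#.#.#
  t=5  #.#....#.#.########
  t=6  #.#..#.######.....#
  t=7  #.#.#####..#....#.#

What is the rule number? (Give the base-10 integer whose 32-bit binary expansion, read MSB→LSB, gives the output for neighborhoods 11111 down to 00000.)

  nb #####: next=.  (t=2,i=11, bit31=0)
  nb ####.: next=#  (t=2,i=6, bit30=1)
  nb ###.#: next=#  (t=2,i=7, bit29=1)
  nb ###..: next=.  (t=0,i=8, bit28=0)
  nb ##.##: next=#  (t=2,i=8, bit27=1)
  nb ##.#.: next=.  (t=2,i=1, bit26=0)
  nb ##..#: next=.  (t=1,i=8, bit25=0)
  nb ##...: next=.  (t=0,i=1, bit24=0)
  nb #.###: next=#  (t=2,i=4, bit23=1)
  nb #.##.: next=#  (t=1,i=6, bit22=1)
  nb #.#.#: next=#  (t=1,i=12, bit21=1)
  nb #.#..: next=#  (t=5,i=2, bit20=1)
  nb #..##: next=.  (t=0,i=17, bit19=0)
  nb #..#.: next=#  (t=0,i=14, bit18=1)
  nb #...#: next=#  (t=0,i=10, bit17=1)
  nb #....: next=.  (t=0,i=2, bit16=0)
  nb .####: next=#  (t=2,i=5, bit15=1)
  nb .###.: next=#  (t=0,i=7, bit14=1)
  nb .##.#: next=#  (t=2,i=0, bit13=1)
  nb .##..: next=#  (t=0,i=0, bit12=1)
  nb .#.##: next=#  (t=1,i=5, bit11=1)
  nb .#.#.: next=#  (t=1,i=11, bit10=1)
  nb .#..#: next=.  (t=0,i=13, bit9=0)
  nb .#...: next=.  (t=3,i=15, bit8=0)
  nb ..###: next=#  (t=0,i=6, bit7=1)
  nb ..##.: next=#  (t=0,i=18, bit6=1)
  nb ..#.#: next=#  (t=1,i=4, bit5=1)
  nb ..#..: next=#  (t=0,i=12, bit4=1)
  nb ...##: next=.  (t=0,i=5, bit3=0)
  nb ...#.: next=.  (t=0,i=11, bit2=0)
  nb ....#: next=#  (t=0,i=4, bit1=1)
  nb .....: next=.  (t=0,i=3, bit0=0)
  bits 01101000111101101111110011110010 = 1761017074

1761017074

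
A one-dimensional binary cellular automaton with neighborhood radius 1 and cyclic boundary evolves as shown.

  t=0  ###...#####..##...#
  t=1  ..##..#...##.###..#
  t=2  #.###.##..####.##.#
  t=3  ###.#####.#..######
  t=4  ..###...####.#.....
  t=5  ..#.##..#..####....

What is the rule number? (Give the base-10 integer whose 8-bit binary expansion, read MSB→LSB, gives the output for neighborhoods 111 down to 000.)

  ### -> .   bit 7 = 0  t=0,i=0
  ##. -> #   bit 6 = 1  t=0,i=2
  #.# -> #   bit 5 = 1  t=1,i=12
  #.. -> #   bit 4 = 1  t=0,i=3
  .## -> #   bit 3 = 1  t=0,i=6
  .#. -> #   bit 2 = 1  t=1,i=6
  ..# -> .   bit 1 = 0  t=0,i=5
  ... -> .   bit 0 = 0  t=0,i=4
  bits 01111100 = 124

124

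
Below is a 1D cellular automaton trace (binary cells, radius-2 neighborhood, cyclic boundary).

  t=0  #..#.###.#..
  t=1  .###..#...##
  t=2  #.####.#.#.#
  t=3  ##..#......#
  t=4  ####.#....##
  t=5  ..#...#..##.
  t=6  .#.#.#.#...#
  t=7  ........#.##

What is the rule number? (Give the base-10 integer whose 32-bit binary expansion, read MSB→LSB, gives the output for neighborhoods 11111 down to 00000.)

1531208620

  #####|.  b31=0 t=4,i=0
  ####.|#  b30=1 t=2,i=4
  ###.#|.  b29=0 t=0,i=7
  ###..|#  b28=1 t=1,i=3
  ##.##|#  b27=1 t=1,i=0
  ##.#.|.  b26=0 t=0,i=8
  ##..#|#  b25=1 t=1,i=4
  ##...|#  b24=1 t=5,i=11
  #.###|.  b23=0 t=0,i=5
  #.##.|#  b22=1 t=2,i=11
  #.#.#|.  b21=0 t=2,i=7
  #.#..|.  b20=0 t=0,i=9
  #..##|.  b19=0 t=5,i=8
  #..#.|#  b18=1 t=0,i=2
  #...#|.  b17=0 t=1,i=8
  #....|.  b16=0 t=3,i=6
  .####|.  b15=0 t=2,i=3
  .###.|#  b14=1 t=0,i=6
  .##.#|#  b13=1 t=1,i=11
  .##..|.  b12=0 t=5,i=10
  .#.##|.  b11=0 t=0,i=4
  .#.#.|.  b10=0 t=2,i=8
  .#..#|#  b9=1 t=0,i=1
  .#...|#  b8=1 t=1,i=7
  ..###|#  b7=1 t=3,i=11
  ..##.|.  b6=0 t=1,i=10
  ..#.#|#  b5=1 t=0,i=3
  ..#..|.  b4=0 t=0,i=0
  ...##|#  b3=1 t=1,i=9
  ...#.|#  b2=1 t=5,i=1
  ....#|.  b1=0 t=3,i=9
  .....|.  b0=0 t=3,i=7
  bits 01011011010001000110001110101100 = 1531208620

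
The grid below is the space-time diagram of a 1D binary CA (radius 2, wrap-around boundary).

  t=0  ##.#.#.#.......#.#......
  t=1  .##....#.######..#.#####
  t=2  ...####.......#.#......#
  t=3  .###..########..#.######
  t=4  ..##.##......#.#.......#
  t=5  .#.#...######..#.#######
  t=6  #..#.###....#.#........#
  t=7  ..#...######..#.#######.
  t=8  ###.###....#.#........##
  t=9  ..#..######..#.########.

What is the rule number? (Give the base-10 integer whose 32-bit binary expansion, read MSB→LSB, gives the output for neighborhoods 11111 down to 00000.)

  nb #####: next=.  (t=1,i=11, bit31=0)
  nb ####.: next=.  (t=1,i=13, bit30=0)
  nb ###.#: next=#  (t=1,i=23, bit29=1)
  nb ###..: next=#  (t=1,i=14, bit28=1)
  nb ##.##: next=.  (t=1,i=0, bit27=0)
  nb ##.#.: next=#  (t=0,i=2, bit26=1)
  nb ##..#: next=.  (t=1,i=15, bit25=0)
  nb ##...: next=#  (t=1,i=3, bit24=1)
  nb #.###: next=.  (t=1,i=9, bit23=0)
  nb #.##.: next=.  (t=1,i=1, bit22=0)
  nb #.#.#: next=.  (t=0,i=3, bit21=0)
  nb #.#..: next=#  (t=0,i=7, bit20=1)
  nb #..##: next=#  (t=3,i=5, bit19=1)
  nb #..#.: next=#  (t=1,i=16, bit18=1)
  nb #...#: next=#  (t=2,i=1, bit17=1)
  nb #....: next=#  (t=0,i=9, bit16=1)
  nb .####: next=.  (t=1,i=10, bit15=0)
  nb .###.: next=#  (t=3,i=2, bit14=1)
  nb .##.#: next=#  (t=0,i=1, bit13=1)
  nb .##..: next=.  (t=1,i=2, bit12=0)
  nb .#.##: next=.  (t=1,i=8, bit11=0)
  nb .#.#.: next=.  (t=0,i=4, bit10=0)
  nb .#..#: next=.  (t=4,i=0, bit9=0)
  nb .#...: next=.  (t=0,i=8, bit8=0)
  nb ..###: next=#  (t=2,i=3, bit7=1)
  nb ..##.: next=.  (t=0,i=0, bit6=0)
  nb ..#.#: next=.  (t=0,i=15, bit5=0)
  nb ..#..: next=#  (t=2,i=23, bit4=1)
  nb ...##: next=#  (t=0,i=23, bit3=1)
  nb ...#.: next=#  (t=0,i=14, bit2=1)
  nb ....#: next=#  (t=0,i=13, bit1=1)
  nb .....: next=#  (t=0,i=10, bit0=1)
  bits 00110101000111110110000010011111 = 891248799

891248799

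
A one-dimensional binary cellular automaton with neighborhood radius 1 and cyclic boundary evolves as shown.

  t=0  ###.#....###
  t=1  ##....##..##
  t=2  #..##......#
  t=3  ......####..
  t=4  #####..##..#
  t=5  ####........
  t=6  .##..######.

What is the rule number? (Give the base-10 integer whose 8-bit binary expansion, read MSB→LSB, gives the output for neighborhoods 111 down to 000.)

  ### -> #   bit 7 = 1  t=0,i=0
  ##. -> .   bit 6 = 0  t=0,i=2
  #.# -> .   bit 5 = 0  t=0,i=3
  #.. -> .   bit 4 = 0  t=0,i=5
  .## -> .   bit 3 = 0  t=0,i=9
  .#. -> .   bit 2 = 0  t=0,i=4
  ..# -> .   bit 1 = 0  t=0,i=8
  ... -> #   bit 0 = 1  t=0,i=6
  bits 10000001 = 129

129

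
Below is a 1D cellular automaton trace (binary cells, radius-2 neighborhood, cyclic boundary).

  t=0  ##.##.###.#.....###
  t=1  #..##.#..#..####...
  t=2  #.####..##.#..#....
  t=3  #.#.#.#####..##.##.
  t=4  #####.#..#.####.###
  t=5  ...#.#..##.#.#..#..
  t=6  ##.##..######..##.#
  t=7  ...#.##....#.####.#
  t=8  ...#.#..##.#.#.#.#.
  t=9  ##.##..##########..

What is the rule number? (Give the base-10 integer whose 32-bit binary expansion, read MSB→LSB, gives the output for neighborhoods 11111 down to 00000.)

  [31] ##### => .  t=0,i=18
  [30] ####. => #  t=0,i=0
  [29] ###.# => .  t=0,i=1
  [28] ###.. => .  t=1,i=15
  [27] ##.## => .  t=0,i=2
  [26] ##.#. => #  t=0,i=9
  [25] ##..# => #  t=2,i=6
  [24] ##... => .  t=1,i=16
  [23] #.### => #  t=0,i=6
  [22] #.##. => #  t=0,i=3
  [21] #.#.# => #  t=3,i=0
  [20] #.#.. => .  t=0,i=10
  [19] #..## => #  t=1,i=2
  [18] #..#. => #  t=1,i=8
  [17] #...# => .  t=1,i=17
  [16] #.... => #  t=0,i=12
  [15] .#### => .  t=0,i=17
  [14] .###. => .  t=0,i=7
  [13] .##.# => #  t=0,i=4
  [12] .##.. => .  t=6,i=4
  [11] .#.## => .  t=2,i=1
  [10] .#.#. => #  t=3,i=1
  [9] .#..# => .  t=1,i=1
  [8] .#... => .  t=0,i=11
  [7] ..### => .  t=0,i=16
  [6] ..##. => #  t=1,i=3
  [5] ..#.# => #  t=2,i=0
  [4] ..#.. => #  t=1,i=0
  [3] ...## => #  t=0,i=15
  [2] ...#. => .  t=1,i=18
  [1] ....# => #  t=0,i=14
  [0] ..... => #  t=0,i=13
  bits 01000110111011010010010001111011 = 1189946491

1189946491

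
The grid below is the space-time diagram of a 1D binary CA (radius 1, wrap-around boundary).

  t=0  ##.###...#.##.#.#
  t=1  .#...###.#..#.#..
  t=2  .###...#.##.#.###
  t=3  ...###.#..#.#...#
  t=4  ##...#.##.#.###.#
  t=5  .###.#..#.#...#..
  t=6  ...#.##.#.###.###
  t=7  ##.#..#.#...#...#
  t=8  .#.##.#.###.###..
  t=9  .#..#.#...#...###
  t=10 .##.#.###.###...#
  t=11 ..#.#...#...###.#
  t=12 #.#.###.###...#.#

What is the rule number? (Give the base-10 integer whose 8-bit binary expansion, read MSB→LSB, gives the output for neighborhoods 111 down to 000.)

  [7] ### => .  t=0,i=0
  [6] ##. => #  t=0,i=1
  [5] #.# => .  t=0,i=2
  [4] #.. => #  t=0,i=6
  [3] .## => .  t=0,i=3
  [2] .#. => #  t=0,i=9
  [1] ..# => .  t=0,i=8
  [0] ... => #  t=0,i=7
  bits 01010101 = 85

85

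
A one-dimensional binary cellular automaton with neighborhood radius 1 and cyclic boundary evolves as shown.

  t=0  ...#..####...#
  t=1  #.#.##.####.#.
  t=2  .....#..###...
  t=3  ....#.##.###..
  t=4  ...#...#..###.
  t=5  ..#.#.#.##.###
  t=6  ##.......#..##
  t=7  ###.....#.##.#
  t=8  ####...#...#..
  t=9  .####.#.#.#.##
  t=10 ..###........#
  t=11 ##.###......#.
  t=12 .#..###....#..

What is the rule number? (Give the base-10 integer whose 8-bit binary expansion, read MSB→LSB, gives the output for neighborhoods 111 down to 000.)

210

  ###|#  b7=1 t=0,i=7
  ##.|#  b6=1 t=0,i=9
  #.#|.  b5=0 t=1,i=1
  #..|#  b4=1 t=0,i=0
  .##|.  b3=0 t=0,i=6
  .#.|.  b2=0 t=0,i=3
  ..#|#  b1=1 t=0,i=2
  ...|.  b0=0 t=0,i=1
  bits 11010010 = 210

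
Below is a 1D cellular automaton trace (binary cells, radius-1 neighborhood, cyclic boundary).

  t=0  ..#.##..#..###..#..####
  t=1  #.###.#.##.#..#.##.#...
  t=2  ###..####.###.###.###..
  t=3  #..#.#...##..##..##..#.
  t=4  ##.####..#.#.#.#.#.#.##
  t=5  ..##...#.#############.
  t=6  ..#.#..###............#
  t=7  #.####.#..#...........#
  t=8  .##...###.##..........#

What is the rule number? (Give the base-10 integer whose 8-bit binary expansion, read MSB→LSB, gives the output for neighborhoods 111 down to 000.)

60

  ### -> .   bit 7 = 0  t=0,i=12
  ##. -> .   bit 6 = 0  t=0,i=5
  #.# -> #   bit 5 = 1  t=0,i=3
  #.. -> #   bit 4 = 1  t=0,i=0
  .## -> #   bit 3 = 1  t=0,i=4
  .#. -> #   bit 2 = 1  t=0,i=2
  ..# -> .   bit 1 = 0  t=0,i=1
  ... -> .   bit 0 = 0  t=1,i=21
  bits 00111100 = 60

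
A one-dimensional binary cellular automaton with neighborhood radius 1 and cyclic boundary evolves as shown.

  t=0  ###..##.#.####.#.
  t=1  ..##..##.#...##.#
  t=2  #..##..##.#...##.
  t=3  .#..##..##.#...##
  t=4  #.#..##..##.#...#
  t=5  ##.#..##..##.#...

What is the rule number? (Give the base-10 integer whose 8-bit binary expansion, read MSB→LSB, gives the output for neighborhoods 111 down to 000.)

112

  [7] ### => .  t=0,i=1
  [6] ##. => #  t=0,i=2
  [5] #.# => #  t=0,i=7
  [4] #.. => #  t=0,i=3
  [3] .## => .  t=0,i=0
  [2] .#. => .  t=0,i=8
  [1] ..# => .  t=0,i=4
  [0] ... => .  t=1,i=11
  bits 01110000 = 112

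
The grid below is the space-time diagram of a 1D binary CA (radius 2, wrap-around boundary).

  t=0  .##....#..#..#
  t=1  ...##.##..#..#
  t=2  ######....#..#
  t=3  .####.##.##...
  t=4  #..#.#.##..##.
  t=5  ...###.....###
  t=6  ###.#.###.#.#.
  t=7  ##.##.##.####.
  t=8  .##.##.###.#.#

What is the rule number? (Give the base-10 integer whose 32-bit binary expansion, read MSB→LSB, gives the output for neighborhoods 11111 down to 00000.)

  #####|#  b31=1 t=2,i=1
  ####.|#  b30=1 t=2,i=4
  ###.#|.  b29=0 t=3,i=4
  ###..|.  b28=0 t=2,i=5
  ##.##|#  b27=1 t=1,i=5
  ##.#.|#  b26=1 t=4,i=13
  ##..#|.  b25=0 t=1,i=8
  ##...|#  b24=1 t=0,i=3
  #.###|#  b23=1 t=6,i=0
  #.##.|.  b22=0 t=0,i=1
  #.#.#|#  b21=1 t=4,i=5
  #.#..|.  b20=0 t=4,i=0
  #..##|.  b19=0 t=2,i=12
  #..#.|.  b18=0 t=0,i=9
  #...#|#  b17=1 t=1,i=1
  #....|#  b16=1 t=0,i=4
  .####|.  b15=0 t=2,i=0
  .###.|#  b14=1 t=5,i=4
  .##.#|#  b13=1 t=1,i=4
  .##..|.  b12=0 t=0,i=2
  .#.##|.  b11=0 t=0,i=0
  .#.#.|#  b10=1 t=4,i=4
  .#..#|.  b9=0 t=0,i=8
  .#...|#  b8=1 t=1,i=0
  ..###|.  b7=0 t=2,i=13
  ..##.|#  b6=1 t=1,i=3
  ..#.#|#  b5=1 t=0,i=13
  ..#..|#  b4=1 t=0,i=7
  ...##|#  b3=1 t=1,i=2
  ...#.|#  b2=1 t=0,i=6
  ....#|.  b1=0 t=0,i=5
  .....|#  b0=1 t=5,i=8
  bits 11001101101000110110010101111101 = 3450037629

3450037629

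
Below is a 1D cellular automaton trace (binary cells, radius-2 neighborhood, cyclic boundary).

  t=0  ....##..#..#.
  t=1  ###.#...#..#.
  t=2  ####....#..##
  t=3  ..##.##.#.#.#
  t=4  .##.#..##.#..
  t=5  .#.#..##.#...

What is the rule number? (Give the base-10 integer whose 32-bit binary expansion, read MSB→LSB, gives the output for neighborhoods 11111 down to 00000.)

  #####|.  b31=0 t=2,i=0
  ####.|#  b30=1 t=2,i=2
  ###.#|#  b29=1 t=1,i=2
  ###..|#  b28=1 t=2,i=3
  ##.##|#  b27=1 t=3,i=4
  ##.#.|#  b26=1 t=1,i=3
  ##..#|.  b25=0 t=0,i=6
  ##...|.  b24=0 t=2,i=4
  #.###|#  b23=1 t=1,i=0
  #.##.|.  b22=0 t=3,i=5
  #.#.#|#  b21=1 t=3,i=8
  #.#..|.  b20=0 t=1,i=4
  #..##|#  b19=1 t=2,i=10
  #..#.|.  b18=0 t=0,i=7
  #...#|.  b17=0 t=1,i=6
  #....|#  b16=1 t=0,i=0
  .####|#  b15=1 t=2,i=12
  .###.|#  b14=1 t=1,i=1
  .##.#|.  b13=0 t=3,i=3
  .##..|.  b12=0 t=0,i=5
  .#.##|#  b11=1 t=1,i=12
  .#.#.|.  b10=0 t=3,i=9
  .#..#|.  b9=0 t=0,i=9
  .#...|.  b8=0 t=0,i=12
  ..###|.  b7=0 t=2,i=11
  ..##.|#  b6=1 t=0,i=4
  ..#.#|#  b5=1 t=1,i=11
  ..#..|#  b4=1 t=0,i=8
  ...##|.  b3=0 t=0,i=3
  ...#.|.  b2=0 t=1,i=7
  ....#|#  b1=1 t=0,i=2
  .....|#  b0=1 t=0,i=1
  bits 01111100101010011100100001110011 = 2091501683

2091501683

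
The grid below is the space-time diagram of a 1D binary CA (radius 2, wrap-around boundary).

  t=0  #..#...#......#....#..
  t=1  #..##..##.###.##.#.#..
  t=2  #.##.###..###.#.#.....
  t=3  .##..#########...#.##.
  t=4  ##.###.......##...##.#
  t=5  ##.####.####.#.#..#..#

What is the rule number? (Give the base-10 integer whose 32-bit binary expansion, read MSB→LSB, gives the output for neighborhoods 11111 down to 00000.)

  nb #####: next=.  (t=3,i=7, bit31=0)
  nb ####.: next=.  (t=3,i=12, bit30=0)
  nb ###.#: next=#  (t=1,i=12, bit29=1)
  nb ###..: next=#  (t=2,i=7, bit28=1)
  nb ##.##: next=.  (t=1,i=9, bit27=0)
  nb ##.#.: next=#  (t=1,i=16, bit26=1)
  nb ##..#: next=#  (t=1,i=5, bit25=1)
  nb ##...: next=#  (t=3,i=14, bit24=1)
  nb #.###: next=#  (t=1,i=10, bit23=1)
  nb #.##.: next=#  (t=1,i=14, bit22=1)
  nb #.#.#: next=.  (t=1,i=17, bit21=0)
  nb #.#..: next=.  (t=1,i=19, bit20=0)
  nb #..##: next=#  (t=1,i=2, bit19=1)
  nb #..#.: next=.  (t=0,i=2, bit18=0)
  nb #...#: next=.  (t=0,i=5, bit17=0)
  nb #....: next=.  (t=0,i=9, bit16=0)
  nb .####: next=.  (t=3,i=6, bit15=0)
  nb .###.: next=#  (t=1,i=11, bit14=1)
  nb .##.#: next=.  (t=1,i=8, bit13=0)
  nb .##..: next=.  (t=1,i=4, bit12=0)
  nb .#.##: next=#  (t=2,i=1, bit11=1)
  nb .#.#.: next=.  (t=1,i=18, bit10=0)
  nb .#..#: next=.  (t=0,i=1, bit9=0)
  nb .#...: next=#  (t=0,i=4, bit8=1)
  nb ..###: next=#  (t=2,i=10, bit7=1)
  nb ..##.: next=#  (t=1,i=3, bit6=1)
  nb ..#.#: next=.  (t=2,i=0, bit5=0)
  nb ..#..: next=#  (t=0,i=0, bit4=1)
  nb ...##: next=.  (t=4,i=12, bit3=0)
  nb ...#.: next=.  (t=0,i=6, bit2=0)
  nb ....#: next=#  (t=0,i=12, bit1=1)
  nb .....: next=#  (t=0,i=10, bit0=1)
  bits 00110111110010000100100111010011 = 935872979

935872979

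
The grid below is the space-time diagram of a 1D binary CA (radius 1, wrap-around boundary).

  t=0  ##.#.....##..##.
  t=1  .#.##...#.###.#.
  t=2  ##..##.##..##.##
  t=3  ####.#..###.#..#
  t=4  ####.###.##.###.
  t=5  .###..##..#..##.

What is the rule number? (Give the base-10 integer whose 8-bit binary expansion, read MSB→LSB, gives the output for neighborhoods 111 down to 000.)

  ###|#  b7=1 t=1,i=11
  ##.|#  b6=1 t=0,i=1
  #.#|.  b5=0 t=0,i=2
  #..|#  b4=1 t=0,i=4
  .##|.  b3=0 t=0,i=0
  .#.|#  b2=1 t=0,i=3
  ..#|#  b1=1 t=0,i=8
  ...|.  b0=0 t=0,i=5
  bits 11010110 = 214

214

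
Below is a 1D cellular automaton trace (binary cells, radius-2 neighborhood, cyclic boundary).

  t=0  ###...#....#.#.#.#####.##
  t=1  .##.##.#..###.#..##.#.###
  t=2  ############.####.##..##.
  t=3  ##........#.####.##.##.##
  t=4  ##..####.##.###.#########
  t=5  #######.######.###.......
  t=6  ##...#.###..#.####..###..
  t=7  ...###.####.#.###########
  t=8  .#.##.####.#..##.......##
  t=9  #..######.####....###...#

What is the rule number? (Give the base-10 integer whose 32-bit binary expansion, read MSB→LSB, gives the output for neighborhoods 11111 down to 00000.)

  nb #####: next=.  (t=0,i=0, bit31=0)
  nb ####.: next=#  (t=0,i=1, bit30=1)
  nb ###.#: next=.  (t=0,i=21, bit29=0)
  nb ###..: next=#  (t=0,i=2, bit28=1)
  nb ##.##: next=#  (t=0,i=22, bit27=1)
  nb ##.#.: next=#  (t=1,i=6, bit26=1)
  nb ##..#: next=#  (t=2,i=20, bit25=1)
  nb ##...: next=.  (t=0,i=3, bit24=0)
  nb #.###: next=#  (t=0,i=17, bit23=1)
  nb #.##.: next=#  (t=1,i=1, bit22=1)
  nb #.#.#: next=.  (t=0,i=13, bit21=0)
  nb #.#..: next=#  (t=1,i=7, bit20=1)
  nb #..##: next=#  (t=1,i=9, bit19=1)
  nb #..#.: next=.  (t=6,i=11, bit18=0)
  nb #...#: next=#  (t=0,i=4, bit17=1)
  nb #....: next=.  (t=0,i=8, bit16=0)
  nb .####: next=#  (t=0,i=18, bit15=1)
  nb .###.: next=#  (t=1,i=11, bit14=1)
  nb .##.#: next=#  (t=1,i=2, bit13=1)
  nb .##..: next=.  (t=2,i=19, bit12=0)
  nb .#.##: next=.  (t=0,i=16, bit11=0)
  nb .#.#.: next=#  (t=0,i=12, bit10=1)
  nb .#..#: next=#  (t=1,i=8, bit9=1)
  nb .#...: next=#  (t=0,i=7, bit8=1)
  nb ..###: next=#  (t=1,i=10, bit7=1)
  nb ..##.: next=.  (t=1,i=17, bit6=0)
  nb ..#.#: next=#  (t=0,i=11, bit5=1)
  nb ..#..: next=.  (t=0,i=6, bit4=0)
  nb ...##: next=.  (t=5,i=24, bit3=0)
  nb ...#.: next=#  (t=0,i=5, bit2=1)
  nb ....#: next=.  (t=0,i=9, bit1=0)
  nb .....: next=#  (t=3,i=4, bit0=1)
  bits 01011110110110101110011110100101 = 1591404453

1591404453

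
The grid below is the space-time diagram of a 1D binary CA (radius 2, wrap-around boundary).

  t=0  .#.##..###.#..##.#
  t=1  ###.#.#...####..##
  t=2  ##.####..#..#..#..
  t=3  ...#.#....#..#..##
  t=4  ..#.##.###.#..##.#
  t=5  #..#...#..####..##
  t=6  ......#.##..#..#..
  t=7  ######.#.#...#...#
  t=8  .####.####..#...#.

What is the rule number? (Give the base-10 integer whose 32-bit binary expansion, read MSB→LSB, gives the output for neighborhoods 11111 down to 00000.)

  ##### -> #   bit 31 = 1  t=1,i=0
  ####. -> #   bit 30 = 1  t=1,i=1
  ###.# -> .   bit 29 = 0  t=0,i=9
  ###.. -> .   bit 28 = 0  t=1,i=13
  ##.## -> .   bit 27 = 0  t=2,i=2
  ##.#. -> #   bit 26 = 1  t=0,i=10
  ##..# -> .   bit 25 = 0  t=0,i=5
  ##... -> .   bit 24 = 0  t=3,i=0
  #.### -> #   bit 23 = 1  t=2,i=3
  #.##. -> .   bit 22 = 0  t=0,i=3
  #.#.# -> #   bit 21 = 1  t=0,i=1
  #.#.. -> #   bit 20 = 1  t=0,i=11
  #..## -> #   bit 19 = 1  t=0,i=6
  #..#. -> .   bit 18 = 0  t=2,i=8
  #...# -> .   bit 17 = 0  t=1,i=8
  #.... -> #   bit 16 = 1  t=3,i=7
  .#### -> .   bit 15 = 0  t=1,i=11
  .###. -> .   bit 14 = 0  t=0,i=8
  .##.# -> .   bit 13 = 0  t=0,i=15
  .##.. -> #   bit 12 = 1  t=0,i=4
  .#.## -> #   bit 11 = 1  t=0,i=2
  .#.#. -> #   bit 10 = 1  t=0,i=0
  .#..# -> #   bit 9 = 1  t=0,i=12
  .#... -> .   bit 8 = 0  t=1,i=7
  ..### -> .   bit 7 = 0  t=0,i=7
  ..##. -> .   bit 6 = 0  t=0,i=14
  ..#.# -> .   bit 5 = 0  t=3,i=3
  ..#.. -> .   bit 4 = 0  t=2,i=9
  ...## -> #   bit 3 = 1  t=1,i=9
  ...#. -> #   bit 2 = 1  t=3,i=2
  ....# -> #   bit 1 = 1  t=3,i=8
  ..... -> #   bit 0 = 1  t=6,i=0
  bits 11000100101110010001111000001111 = 3300466191

3300466191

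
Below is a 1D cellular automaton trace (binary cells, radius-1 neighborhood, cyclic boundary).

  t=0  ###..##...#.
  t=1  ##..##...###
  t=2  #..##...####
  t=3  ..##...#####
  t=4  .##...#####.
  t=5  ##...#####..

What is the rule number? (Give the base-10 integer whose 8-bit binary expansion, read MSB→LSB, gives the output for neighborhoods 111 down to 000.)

  [7] ### => #  t=0,i=1
  [6] ##. => .  t=0,i=2
  [5] #.# => #  t=0,i=11
  [4] #.. => .  t=0,i=3
  [3] .## => #  t=0,i=0
  [2] .#. => #  t=0,i=10
  [1] ..# => #  t=0,i=4
  [0] ... => .  t=0,i=8
  bits 10101110 = 174

174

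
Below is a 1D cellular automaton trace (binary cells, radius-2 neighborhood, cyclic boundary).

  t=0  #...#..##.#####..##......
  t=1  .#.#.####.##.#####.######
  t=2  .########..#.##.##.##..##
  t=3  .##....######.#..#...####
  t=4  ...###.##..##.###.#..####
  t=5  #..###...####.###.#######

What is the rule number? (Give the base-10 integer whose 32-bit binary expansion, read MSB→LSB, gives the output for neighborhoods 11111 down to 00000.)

  ##### -> .   bit 31 = 0  t=0,i=12
  ####. -> #   bit 30 = 1  t=0,i=13
  ###.# -> #   bit 29 = 1  t=1,i=8
  ###.. -> #   bit 28 = 1  t=0,i=14
  ##.## -> .   bit 27 = 0  t=0,i=9
  ##.#. -> .   bit 26 = 0  t=1,i=0
  ##..# -> #   bit 25 = 1  t=0,i=15
  ##... -> #   bit 24 = 1  t=0,i=19
  #.### -> #   bit 23 = 1  t=0,i=10
  #.##. -> .   bit 22 = 0  t=1,i=10
  #.#.# -> #   bit 21 = 1  t=1,i=1
  #.#.. -> #   bit 20 = 1  t=3,i=14
  #..## -> #   bit 19 = 1  t=0,i=6
  #..#. -> #   bit 18 = 1  t=2,i=10
  #...# -> .   bit 17 = 0  t=0,i=2
  #.... -> #   bit 16 = 1  t=0,i=20
  .#### -> #   bit 15 = 1  t=0,i=11
  .###. -> #   bit 14 = 1  t=4,i=4
  .##.# -> #   bit 13 = 1  t=0,i=8
  .##.. -> .   bit 12 = 0  t=0,i=18
  .#.## -> #   bit 11 = 1  t=1,i=4
  .#.#. -> #   bit 10 = 1  t=1,i=2
  .#..# -> #   bit 9 = 1  t=0,i=5
  .#... -> #   bit 8 = 1  t=0,i=1
  ..### -> #   bit 7 = 1  t=3,i=7
  ..##. -> #   bit 6 = 1  t=0,i=7
  ..#.# -> #   bit 5 = 1  t=2,i=11
  ..#.. -> .   bit 4 = 0  t=0,i=0
  ...## -> .   bit 3 = 0  t=3,i=6
  ...#. -> #   bit 2 = 1  t=0,i=3
  ....# -> #   bit 1 = 1  t=0,i=23
  ..... -> #   bit 0 = 1  t=0,i=21
  bits 01110011101111011110111111100111 = 1941827559

1941827559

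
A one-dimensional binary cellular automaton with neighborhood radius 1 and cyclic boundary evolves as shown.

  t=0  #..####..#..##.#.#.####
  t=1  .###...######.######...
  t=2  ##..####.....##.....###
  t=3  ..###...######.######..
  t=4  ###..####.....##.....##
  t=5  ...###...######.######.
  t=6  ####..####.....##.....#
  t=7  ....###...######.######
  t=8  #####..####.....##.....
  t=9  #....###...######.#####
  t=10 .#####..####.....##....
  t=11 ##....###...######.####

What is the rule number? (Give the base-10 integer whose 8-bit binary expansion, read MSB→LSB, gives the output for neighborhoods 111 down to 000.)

  ### -> .   bit 7 = 0  t=0,i=4
  ##. -> .   bit 6 = 0  t=0,i=0
  #.# -> #   bit 5 = 1  t=0,i=14
  #.. -> #   bit 4 = 1  t=0,i=1
  .## -> #   bit 3 = 1  t=0,i=3
  .#. -> #   bit 2 = 1  t=0,i=9
  ..# -> #   bit 1 = 1  t=0,i=2
  ... -> #   bit 0 = 1  t=1,i=5
  bits 00111111 = 63

63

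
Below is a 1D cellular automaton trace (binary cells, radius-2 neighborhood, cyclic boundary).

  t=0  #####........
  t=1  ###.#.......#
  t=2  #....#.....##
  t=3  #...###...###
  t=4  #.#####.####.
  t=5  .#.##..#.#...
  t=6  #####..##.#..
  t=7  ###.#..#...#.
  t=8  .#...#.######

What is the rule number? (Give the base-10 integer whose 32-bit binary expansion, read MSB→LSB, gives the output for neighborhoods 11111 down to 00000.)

  ##### -> #   bit 31 = 1  t=0,i=2
  ####. -> .   bit 30 = 0  t=0,i=3
  ###.# -> .   bit 29 = 0  t=1,i=2
  ###.. -> #   bit 28 = 1  t=0,i=4
  ##.## -> #   bit 27 = 1  t=4,i=7
  ##.#. -> .   bit 26 = 0  t=1,i=3
  ##..# -> .   bit 25 = 0  t=5,i=5
  ##... -> .   bit 24 = 0  t=0,i=5
  #.### -> .   bit 23 = 0  t=4,i=2
  #.##. -> #   bit 22 = 1  t=5,i=3
  #.#.# -> .   bit 21 = 0  t=4,i=0
  #.#.. -> .   bit 20 = 0  t=1,i=4
  #..## -> .   bit 19 = 0  t=6,i=6
  #..#. -> .   bit 18 = 0  t=5,i=6
  #...# -> #   bit 17 = 1  t=3,i=2
  #.... -> .   bit 16 = 0  t=0,i=6
  .#### -> #   bit 15 = 1  t=0,i=1
  .###. -> #   bit 14 = 1  t=2,i=12
  .##.# -> .   bit 13 = 0  t=6,i=8
  .##.. -> #   bit 12 = 1  t=5,i=4
  .#.## -> #   bit 11 = 1  t=4,i=1
  .#.#. -> #   bit 10 = 1  t=5,i=8
  .#..# -> #   bit 9 = 1  t=6,i=11
  .#... -> #   bit 8 = 1  t=1,i=5
  ..### -> #   bit 7 = 1  t=0,i=0
  ..##. -> #   bit 6 = 1  t=6,i=7
  ..#.# -> #   bit 5 = 1  t=5,i=1
  ..#.. -> #   bit 4 = 1  t=2,i=5
  ...## -> #   bit 3 = 1  t=0,i=12
  ...#. -> #   bit 2 = 1  t=2,i=4
  ....# -> .   bit 1 = 0  t=0,i=11
  ..... -> .   bit 0 = 0  t=0,i=7
  bits 10011000010000101101111111111100 = 2554519548

2554519548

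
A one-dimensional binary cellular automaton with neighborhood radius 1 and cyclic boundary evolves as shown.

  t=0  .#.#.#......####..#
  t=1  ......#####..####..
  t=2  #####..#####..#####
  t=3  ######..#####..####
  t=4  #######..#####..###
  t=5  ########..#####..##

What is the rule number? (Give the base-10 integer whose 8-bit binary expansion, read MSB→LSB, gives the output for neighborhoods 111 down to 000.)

  ###|#  b7=1 t=0,i=13
  ##.|#  b6=1 t=0,i=15
  #.#|.  b5=0 t=0,i=0
  #..|#  b4=1 t=0,i=6
  .##|.  b3=0 t=0,i=12
  .#.|.  b2=0 t=0,i=1
  ..#|.  b1=0 t=0,i=11
  ...|#  b0=1 t=0,i=7
  bits 11010001 = 209

209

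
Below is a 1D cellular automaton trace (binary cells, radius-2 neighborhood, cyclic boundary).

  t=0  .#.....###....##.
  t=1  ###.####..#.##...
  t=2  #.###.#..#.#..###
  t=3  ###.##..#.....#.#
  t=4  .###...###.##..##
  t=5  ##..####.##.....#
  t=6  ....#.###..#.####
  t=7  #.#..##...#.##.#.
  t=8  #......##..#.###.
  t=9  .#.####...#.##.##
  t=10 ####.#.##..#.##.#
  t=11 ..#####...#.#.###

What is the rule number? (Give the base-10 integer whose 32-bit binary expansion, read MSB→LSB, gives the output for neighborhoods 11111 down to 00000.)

  [31] ##### => .  t=10,i=1
  [30] ####. => #  t=1,i=6
  [29] ###.# => #  t=1,i=2
  [28] ###.. => .  t=0,i=9
  [27] ##.## => #  t=1,i=3
  [26] ##.#. => #  t=2,i=5
  [25] ##..# => .  t=0,i=16
  [24] ##... => #  t=0,i=10
  [23] #.### => #  t=1,i=4
  [22] #.##. => .  t=1,i=12
  [21] #.#.# => #  t=7,i=0
  [20] #.#.. => .  t=2,i=6
  [19] #..## => .  t=2,i=13
  [18] #..#. => #  t=0,i=0
  [17] #...# => #  t=1,i=15
  [16] #.... => .  t=0,i=3
  [15] .#### => .  t=1,i=5
  [14] .###. => .  t=0,i=8
  [13] .##.# => #  t=4,i=16
  [12] .##.. => .  t=0,i=15
  [11] .#.## => #  t=1,i=11
  [10] .#.#. => .  t=2,i=10
  [9] .#..# => .  t=2,i=7
  [8] .#... => #  t=0,i=2
  [7] ..### => #  t=0,i=7
  [6] ..##. => .  t=0,i=14
  [5] ..#.# => .  t=1,i=10
  [4] ..#.. => #  t=0,i=1
  [3] ...## => #  t=0,i=6
  [2] ...#. => .  t=3,i=13
  [1] ....# => #  t=0,i=5
  [0] ..... => #  t=0,i=4
  bits 01101101101001100010100110011011 = 1839606171

1839606171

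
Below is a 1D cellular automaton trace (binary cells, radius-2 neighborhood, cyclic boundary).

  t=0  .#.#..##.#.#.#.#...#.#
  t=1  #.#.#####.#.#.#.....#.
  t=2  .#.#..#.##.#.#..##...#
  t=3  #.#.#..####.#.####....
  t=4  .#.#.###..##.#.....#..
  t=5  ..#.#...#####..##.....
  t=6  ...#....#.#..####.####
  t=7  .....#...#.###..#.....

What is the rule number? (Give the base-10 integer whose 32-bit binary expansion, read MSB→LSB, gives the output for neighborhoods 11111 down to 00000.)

  #####|#  b31=1 t=1,i=6
  ####.|.  b30=0 t=1,i=7
  ###.#|#  b29=1 t=1,i=8
  ###..|.  b28=0 t=3,i=17
  ##.##|.  b27=0 t=6,i=17
  ##.#.|#  b26=1 t=0,i=8
  ##..#|#  b25=1 t=4,i=8
  ##...|.  b24=0 t=2,i=18
  #.###|.  b23=0 t=1,i=4
  #.##.|#  b22=1 t=2,i=8
  #.#.#|.  b21=0 t=0,i=1
  #.#..|.  b20=0 t=0,i=3
  #..##|#  b19=1 t=0,i=5
  #..#.|.  b18=0 t=2,i=5
  #...#|.  b17=0 t=0,i=17
  #....|#  b16=1 t=1,i=16
  .####|.  b15=0 t=1,i=5
  .###.|.  b14=0 t=4,i=6
  .##.#|#  b13=1 t=0,i=7
  .##..|#  b12=1 t=2,i=17
  .#.##|#  b11=1 t=1,i=3
  .#.#.|#  b10=1 t=0,i=0
  .#..#|#  b9=1 t=0,i=4
  .#...|.  b8=0 t=0,i=16
  ..###|#  b7=1 t=3,i=7
  ..##.|#  b6=1 t=0,i=6
  ..#.#|.  b5=0 t=0,i=19
  ..#..|.  b4=0 t=4,i=19
  ...##|.  b3=0 t=5,i=7
  ...#.|.  b2=0 t=0,i=18
  ....#|.  b1=0 t=1,i=18
  .....|#  b0=1 t=1,i=17
  bits 10100110010010010011111011000001 = 2789818049

2789818049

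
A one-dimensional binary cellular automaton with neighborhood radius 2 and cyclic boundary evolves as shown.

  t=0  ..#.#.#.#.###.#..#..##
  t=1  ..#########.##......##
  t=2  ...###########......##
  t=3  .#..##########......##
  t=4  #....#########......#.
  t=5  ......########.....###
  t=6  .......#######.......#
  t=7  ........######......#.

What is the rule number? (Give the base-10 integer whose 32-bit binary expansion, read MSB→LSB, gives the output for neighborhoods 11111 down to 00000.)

4242709604

  nb #####: next=#  (t=1,i=4, bit31=1)
  nb ####.: next=#  (t=1,i=9, bit30=1)
  nb ###.#: next=#  (t=0,i=12, bit29=1)
  nb ###..: next=#  (t=2,i=13, bit28=1)
  nb ##.##: next=#  (t=1,i=11, bit27=1)
  nb ##.#.: next=#  (t=0,i=13, bit26=1)
  nb ##..#: next=.  (t=0,i=0, bit25=0)
  nb ##...: next=.  (t=1,i=14, bit24=0)
  nb #.###: next=#  (t=0,i=10, bit23=1)
  nb #.##.: next=#  (t=1,i=12, bit22=1)
  nb #.#.#: next=#  (t=0,i=4, bit21=1)
  nb #.#..: next=.  (t=0,i=14, bit20=0)
  nb #..##: next=.  (t=0,i=19, bit19=0)
  nb #..#.: next=.  (t=0,i=1, bit18=0)
  nb #...#: next=#  (t=2,i=1, bit17=1)
  nb #....: next=.  (t=1,i=15, bit16=0)
  nb .####: next=#  (t=1,i=3, bit15=1)
  nb .###.: next=.  (t=0,i=11, bit14=0)
  nb .##.#: next=.  (t=3,i=21, bit13=0)
  nb .##..: next=#  (t=0,i=21, bit12=1)
  nb .#.##: next=#  (t=0,i=9, bit11=1)
  nb .#.#.: next=#  (t=0,i=3, bit10=1)
  nb .#..#: next=.  (t=0,i=15, bit9=0)
  nb .#...: next=.  (t=4,i=1, bit8=0)
  nb ..###: next=.  (t=1,i=2, bit7=0)
  nb ..##.: next=#  (t=0,i=20, bit6=1)
  nb ..#.#: next=#  (t=0,i=2, bit5=1)
  nb ..#..: next=.  (t=0,i=17, bit4=0)
  nb ...##: next=.  (t=1,i=19, bit3=0)
  nb ...#.: next=#  (t=4,i=19, bit2=1)
  nb ....#: next=.  (t=1,i=18, bit1=0)
  nb .....: next=.  (t=1,i=16, bit0=0)
  bits 11111100111000101001110001100100 = 4242709604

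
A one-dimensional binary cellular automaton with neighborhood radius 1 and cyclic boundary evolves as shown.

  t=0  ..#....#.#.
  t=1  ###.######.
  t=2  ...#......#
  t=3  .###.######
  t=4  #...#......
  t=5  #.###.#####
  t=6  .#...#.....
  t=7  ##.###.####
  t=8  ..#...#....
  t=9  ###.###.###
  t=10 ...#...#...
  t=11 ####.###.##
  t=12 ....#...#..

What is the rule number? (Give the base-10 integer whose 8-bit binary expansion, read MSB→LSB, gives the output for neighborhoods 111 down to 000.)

  ### -> .   bit 7 = 0  t=1,i=1
  ##. -> .   bit 6 = 0  t=1,i=2
  #.# -> #   bit 5 = 1  t=0,i=8
  #.. -> .   bit 4 = 0  t=0,i=3
  .## -> .   bit 3 = 0  t=1,i=0
  .#. -> #   bit 2 = 1  t=0,i=2
  ..# -> #   bit 1 = 1  t=0,i=1
  ... -> #   bit 0 = 1  t=0,i=0
  bits 00100111 = 39

39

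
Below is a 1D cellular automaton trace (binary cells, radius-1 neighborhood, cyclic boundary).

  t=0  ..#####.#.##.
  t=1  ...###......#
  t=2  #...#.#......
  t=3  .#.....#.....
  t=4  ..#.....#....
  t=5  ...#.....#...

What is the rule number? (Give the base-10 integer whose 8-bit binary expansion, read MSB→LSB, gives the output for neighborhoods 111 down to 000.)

  nb ###: next=#  (t=0,i=3, bit7=1)
  nb ##.: next=.  (t=0,i=6, bit6=0)
  nb #.#: next=.  (t=0,i=7, bit5=0)
  nb #..: next=#  (t=0,i=12, bit4=1)
  nb .##: next=.  (t=0,i=2, bit3=0)
  nb .#.: next=.  (t=0,i=8, bit2=0)
  nb ..#: next=.  (t=0,i=1, bit1=0)
  nb ...: next=.  (t=0,i=0, bit0=0)
  bits 10010000 = 144

144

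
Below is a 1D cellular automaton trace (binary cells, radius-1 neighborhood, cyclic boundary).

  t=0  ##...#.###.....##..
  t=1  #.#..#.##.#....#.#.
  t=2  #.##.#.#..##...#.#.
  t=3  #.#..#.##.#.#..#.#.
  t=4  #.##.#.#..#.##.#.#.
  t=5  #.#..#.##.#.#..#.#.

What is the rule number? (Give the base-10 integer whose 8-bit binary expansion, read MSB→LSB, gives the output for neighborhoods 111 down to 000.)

156

  ### -> #   bit 7 = 1  t=0,i=8
  ##. -> .   bit 6 = 0  t=0,i=1
  #.# -> .   bit 5 = 0  t=0,i=6
  #.. -> #   bit 4 = 1  t=0,i=2
  .## -> #   bit 3 = 1  t=0,i=0
  .#. -> #   bit 2 = 1  t=0,i=5
  ..# -> .   bit 1 = 0  t=0,i=4
  ... -> .   bit 0 = 0  t=0,i=3
  bits 10011100 = 156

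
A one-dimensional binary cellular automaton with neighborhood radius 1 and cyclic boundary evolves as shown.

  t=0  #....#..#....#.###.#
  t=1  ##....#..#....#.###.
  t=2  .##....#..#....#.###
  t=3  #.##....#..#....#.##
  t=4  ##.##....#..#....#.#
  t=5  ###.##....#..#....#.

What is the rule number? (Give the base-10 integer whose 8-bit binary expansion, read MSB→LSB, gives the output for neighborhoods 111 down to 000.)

240

  nb ###: next=#  (t=0,i=16, bit7=1)
  nb ##.: next=#  (t=0,i=0, bit6=1)
  nb #.#: next=#  (t=0,i=14, bit5=1)
  nb #..: next=#  (t=0,i=1, bit4=1)
  nb .##: next=.  (t=0,i=15, bit3=0)
  nb .#.: next=.  (t=0,i=5, bit2=0)
  nb ..#: next=.  (t=0,i=4, bit1=0)
  nb ...: next=.  (t=0,i=2, bit0=0)
  bits 11110000 = 240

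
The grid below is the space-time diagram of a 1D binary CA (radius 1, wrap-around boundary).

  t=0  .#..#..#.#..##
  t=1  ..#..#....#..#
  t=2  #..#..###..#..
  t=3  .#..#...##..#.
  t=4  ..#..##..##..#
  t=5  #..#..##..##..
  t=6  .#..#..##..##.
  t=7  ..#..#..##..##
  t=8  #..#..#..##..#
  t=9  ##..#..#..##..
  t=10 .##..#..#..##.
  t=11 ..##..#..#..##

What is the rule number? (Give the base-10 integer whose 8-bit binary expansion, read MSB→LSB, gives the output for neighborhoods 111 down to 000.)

  ###|.  b7=0 t=2,i=7
  ##.|#  b6=1 t=0,i=13
  #.#|.  b5=0 t=0,i=0
  #..|#  b4=1 t=0,i=2
  .##|.  b3=0 t=0,i=12
  .#.|.  b2=0 t=0,i=1
  ..#|.  b1=0 t=0,i=3
  ...|#  b0=1 t=1,i=7
  bits 01010001 = 81

81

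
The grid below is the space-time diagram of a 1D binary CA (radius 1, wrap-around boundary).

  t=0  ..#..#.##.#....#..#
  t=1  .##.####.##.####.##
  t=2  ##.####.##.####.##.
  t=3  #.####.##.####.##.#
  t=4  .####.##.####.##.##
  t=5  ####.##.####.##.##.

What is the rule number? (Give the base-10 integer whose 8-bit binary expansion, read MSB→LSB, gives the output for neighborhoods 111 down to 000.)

175

  ### -> #   bit 7 = 1  t=1,i=5
  ##. -> .   bit 6 = 0  t=0,i=8
  #.# -> #   bit 5 = 1  t=0,i=6
  #.. -> .   bit 4 = 0  t=0,i=0
  .## -> #   bit 3 = 1  t=0,i=7
  .#. -> #   bit 2 = 1  t=0,i=2
  ..# -> #   bit 1 = 1  t=0,i=1
  ... -> #   bit 0 = 1  t=0,i=12
  bits 10101111 = 175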